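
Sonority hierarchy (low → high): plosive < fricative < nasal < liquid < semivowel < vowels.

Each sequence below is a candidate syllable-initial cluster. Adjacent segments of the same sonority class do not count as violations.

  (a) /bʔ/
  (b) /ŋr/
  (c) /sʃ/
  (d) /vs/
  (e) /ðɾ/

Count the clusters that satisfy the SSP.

(a) sonority 1-1: well-formed.
(b) sonority 3-4: well-formed.
(c) sonority 2-2: well-formed.
(d) sonority 2-2: well-formed.
(e) sonority 2-4: well-formed.

5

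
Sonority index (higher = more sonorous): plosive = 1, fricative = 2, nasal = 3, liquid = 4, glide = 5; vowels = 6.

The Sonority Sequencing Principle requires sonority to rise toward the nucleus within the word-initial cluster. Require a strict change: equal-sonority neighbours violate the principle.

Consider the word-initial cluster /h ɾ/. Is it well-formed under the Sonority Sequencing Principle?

/h/ — fricative, sonority 2.
/ɾ/ — liquid, sonority 4.
The profile 2-4 strictly rises, so the word-initial cluster satisfies the SSP.

yes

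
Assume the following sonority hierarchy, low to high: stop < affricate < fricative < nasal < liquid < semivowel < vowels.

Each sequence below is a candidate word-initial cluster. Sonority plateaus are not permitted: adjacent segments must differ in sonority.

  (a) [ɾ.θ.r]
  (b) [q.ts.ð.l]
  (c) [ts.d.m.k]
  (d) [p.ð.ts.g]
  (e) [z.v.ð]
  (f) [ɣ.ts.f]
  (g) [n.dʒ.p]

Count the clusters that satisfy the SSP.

1

(a) sonority 5-3-5: ill-formed.
(b) sonority 1-2-3-5: well-formed.
(c) sonority 2-1-4-1: ill-formed.
(d) sonority 1-3-2-1: ill-formed.
(e) sonority 3-3-3: ill-formed.
(f) sonority 3-2-3: ill-formed.
(g) sonority 4-2-1: ill-formed.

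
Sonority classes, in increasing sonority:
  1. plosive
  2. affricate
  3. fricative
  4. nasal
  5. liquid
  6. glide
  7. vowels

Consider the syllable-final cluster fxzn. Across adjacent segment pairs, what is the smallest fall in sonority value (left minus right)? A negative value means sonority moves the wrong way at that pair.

/f/: fricative = 3.
/x/: fricative = 3.
/z/: fricative = 3.
/n/: nasal = 4.
/f/→/x/: change +0.
/x/→/z/: change +0.
/z/→/n/: change -1.
Minimum = -1.

-1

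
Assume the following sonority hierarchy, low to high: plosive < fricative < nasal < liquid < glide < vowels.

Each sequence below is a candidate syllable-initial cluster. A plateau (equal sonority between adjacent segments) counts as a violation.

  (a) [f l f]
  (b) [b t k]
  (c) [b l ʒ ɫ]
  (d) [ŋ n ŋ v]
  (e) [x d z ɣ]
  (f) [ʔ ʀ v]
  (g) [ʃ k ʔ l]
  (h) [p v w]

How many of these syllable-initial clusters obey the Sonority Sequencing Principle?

(a) 2-4-2 → violates
(b) 1-1-1 → violates
(c) 1-4-2-4 → violates
(d) 3-3-3-2 → violates
(e) 2-1-2-2 → violates
(f) 1-4-2 → violates
(g) 2-1-1-4 → violates
(h) 1-2-5 → obeys

1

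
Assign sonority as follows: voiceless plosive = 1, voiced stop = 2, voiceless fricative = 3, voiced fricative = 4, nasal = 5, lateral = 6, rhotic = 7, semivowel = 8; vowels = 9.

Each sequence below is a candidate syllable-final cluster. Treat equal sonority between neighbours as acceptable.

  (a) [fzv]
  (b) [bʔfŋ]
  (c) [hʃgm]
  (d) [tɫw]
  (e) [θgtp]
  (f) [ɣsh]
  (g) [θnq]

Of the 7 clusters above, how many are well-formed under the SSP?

2

(a) [fzv]: profile 3-4-4 — violates.
(b) [bʔfŋ]: profile 2-1-3-5 — violates.
(c) [hʃgm]: profile 3-3-2-5 — violates.
(d) [tɫw]: profile 1-6-8 — violates.
(e) [θgtp]: profile 3-2-1-1 — obeys.
(f) [ɣsh]: profile 4-3-3 — obeys.
(g) [θnq]: profile 3-5-1 — violates.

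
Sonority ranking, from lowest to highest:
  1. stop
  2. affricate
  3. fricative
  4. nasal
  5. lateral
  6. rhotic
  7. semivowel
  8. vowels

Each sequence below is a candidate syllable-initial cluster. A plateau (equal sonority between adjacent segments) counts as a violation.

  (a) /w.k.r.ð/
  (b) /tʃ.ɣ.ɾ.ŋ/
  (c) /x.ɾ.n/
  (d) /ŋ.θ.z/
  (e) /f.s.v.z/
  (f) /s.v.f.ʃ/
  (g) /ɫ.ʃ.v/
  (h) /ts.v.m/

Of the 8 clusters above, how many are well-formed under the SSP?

1

(a) 7-1-6-3 → violates
(b) 2-3-6-4 → violates
(c) 3-6-4 → violates
(d) 4-3-3 → violates
(e) 3-3-3-3 → violates
(f) 3-3-3-3 → violates
(g) 5-3-3 → violates
(h) 2-3-4 → obeys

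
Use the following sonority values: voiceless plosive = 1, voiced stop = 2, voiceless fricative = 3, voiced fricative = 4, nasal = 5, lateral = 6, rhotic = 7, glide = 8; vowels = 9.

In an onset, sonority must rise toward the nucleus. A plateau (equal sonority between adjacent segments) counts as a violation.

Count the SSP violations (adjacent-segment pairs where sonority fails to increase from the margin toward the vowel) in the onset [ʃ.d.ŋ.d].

2

/ʃ/: voiceless fricative = 3.
/d/: voiced stop = 2.
/ŋ/: nasal = 5.
/d/: voiced stop = 2.
/ʃ/→/d/: 3→2 (does not rise) — violation.
/d/→/ŋ/: 2→5 (rises) — ok.
/ŋ/→/d/: 5→2 (does not rise) — violation.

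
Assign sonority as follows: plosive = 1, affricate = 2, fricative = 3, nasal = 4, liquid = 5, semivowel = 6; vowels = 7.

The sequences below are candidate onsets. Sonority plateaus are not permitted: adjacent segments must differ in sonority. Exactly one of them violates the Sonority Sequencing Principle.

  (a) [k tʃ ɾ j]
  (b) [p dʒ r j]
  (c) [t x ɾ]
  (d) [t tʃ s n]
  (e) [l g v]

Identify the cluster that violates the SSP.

(a) sonority 1-2-5-6: well-formed.
(b) sonority 1-2-5-6: well-formed.
(c) sonority 1-3-5: well-formed.
(d) sonority 1-2-3-4: well-formed.
(e) sonority 5-1-3: ill-formed.

e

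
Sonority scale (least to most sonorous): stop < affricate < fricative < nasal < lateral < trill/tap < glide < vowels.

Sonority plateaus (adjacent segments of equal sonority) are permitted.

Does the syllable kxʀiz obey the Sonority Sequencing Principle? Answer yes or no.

yes

Onset: /k/ is a stop (sonority 1), /x/ is a fricative (sonority 3), /ʀ/ is a trill/tap (sonority 6); then the nucleus /i/ (sonority 8).
Onset profile 1-3-6-8 — rises to the nucleus.
Coda: /z/ is a fricative (sonority 3).
Coda profile 8-3 — falls from the nucleus.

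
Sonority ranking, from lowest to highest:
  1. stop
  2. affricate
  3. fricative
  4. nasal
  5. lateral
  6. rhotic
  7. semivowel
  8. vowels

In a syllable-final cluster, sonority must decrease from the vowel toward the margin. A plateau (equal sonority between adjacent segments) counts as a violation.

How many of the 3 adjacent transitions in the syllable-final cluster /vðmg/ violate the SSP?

2

/v/ is a fricative (sonority 3).
/ð/ is a fricative (sonority 3).
/m/ is a nasal (sonority 4).
/g/ is a stop (sonority 1).
/v/→/ð/: 3→3 (plateau) — violation.
/ð/→/m/: 3→4 (does not fall) — violation.
/m/→/g/: 4→1 (falls) — ok.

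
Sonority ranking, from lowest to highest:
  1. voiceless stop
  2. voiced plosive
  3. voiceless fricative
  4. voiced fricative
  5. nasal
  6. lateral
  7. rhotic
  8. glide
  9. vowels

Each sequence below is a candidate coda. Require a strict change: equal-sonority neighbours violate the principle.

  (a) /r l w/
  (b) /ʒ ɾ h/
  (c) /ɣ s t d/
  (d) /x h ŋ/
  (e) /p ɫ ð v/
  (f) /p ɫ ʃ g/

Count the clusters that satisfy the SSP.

0

(a) 7-6-8 → violates
(b) 4-7-3 → violates
(c) 4-3-1-2 → violates
(d) 3-3-5 → violates
(e) 1-6-4-4 → violates
(f) 1-6-3-2 → violates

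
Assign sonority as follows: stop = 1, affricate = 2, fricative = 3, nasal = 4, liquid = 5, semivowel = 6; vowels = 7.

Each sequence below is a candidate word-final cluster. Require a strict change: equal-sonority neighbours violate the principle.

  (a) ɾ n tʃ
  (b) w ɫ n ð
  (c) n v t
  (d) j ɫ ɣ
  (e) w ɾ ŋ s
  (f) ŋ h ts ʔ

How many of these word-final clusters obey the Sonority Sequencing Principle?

(a) sonority 5-4-2: well-formed.
(b) sonority 6-5-4-3: well-formed.
(c) sonority 4-3-1: well-formed.
(d) sonority 6-5-3: well-formed.
(e) sonority 6-5-4-3: well-formed.
(f) sonority 4-3-2-1: well-formed.

6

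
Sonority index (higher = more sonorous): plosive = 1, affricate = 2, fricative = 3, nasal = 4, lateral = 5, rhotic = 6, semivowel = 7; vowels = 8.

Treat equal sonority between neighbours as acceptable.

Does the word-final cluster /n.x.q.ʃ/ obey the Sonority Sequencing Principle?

/n/ — nasal, sonority 4.
/x/ — fricative, sonority 3.
/q/ — plosive, sonority 1.
/ʃ/ — fricative, sonority 3.
The profile is 4-3-1-3. Between /q/ (1) and /ʃ/ (3) sonority does not fall, so the cluster violates the SSP.

no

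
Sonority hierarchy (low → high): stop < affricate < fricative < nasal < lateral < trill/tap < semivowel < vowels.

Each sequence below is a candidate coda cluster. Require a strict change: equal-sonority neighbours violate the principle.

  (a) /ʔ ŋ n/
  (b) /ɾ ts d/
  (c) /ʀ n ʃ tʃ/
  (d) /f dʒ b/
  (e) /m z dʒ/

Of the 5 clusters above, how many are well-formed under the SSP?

4

(a) sonority 1-4-4: ill-formed.
(b) sonority 6-2-1: well-formed.
(c) sonority 6-4-3-2: well-formed.
(d) sonority 3-2-1: well-formed.
(e) sonority 4-3-2: well-formed.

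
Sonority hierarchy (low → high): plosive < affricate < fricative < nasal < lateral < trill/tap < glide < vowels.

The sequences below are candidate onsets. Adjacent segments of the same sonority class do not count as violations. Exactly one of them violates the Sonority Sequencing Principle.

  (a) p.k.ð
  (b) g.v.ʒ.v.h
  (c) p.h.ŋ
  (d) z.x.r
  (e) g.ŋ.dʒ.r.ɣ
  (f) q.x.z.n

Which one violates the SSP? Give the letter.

e

(a) sonority 1-1-3: well-formed.
(b) sonority 1-3-3-3-3: well-formed.
(c) sonority 1-3-4: well-formed.
(d) sonority 3-3-6: well-formed.
(e) sonority 1-4-2-6-3: ill-formed.
(f) sonority 1-3-3-4: well-formed.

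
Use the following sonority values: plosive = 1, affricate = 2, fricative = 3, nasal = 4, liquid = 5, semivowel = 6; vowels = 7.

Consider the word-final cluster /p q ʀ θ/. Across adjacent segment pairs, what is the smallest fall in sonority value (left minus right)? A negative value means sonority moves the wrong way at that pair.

/p/ — plosive, sonority 1.
/q/ — plosive, sonority 1.
/ʀ/ — liquid, sonority 5.
/θ/ — fricative, sonority 3.
/p/→/q/: change +0.
/q/→/ʀ/: change -4.
/ʀ/→/θ/: change +2.
Minimum = -4.

-4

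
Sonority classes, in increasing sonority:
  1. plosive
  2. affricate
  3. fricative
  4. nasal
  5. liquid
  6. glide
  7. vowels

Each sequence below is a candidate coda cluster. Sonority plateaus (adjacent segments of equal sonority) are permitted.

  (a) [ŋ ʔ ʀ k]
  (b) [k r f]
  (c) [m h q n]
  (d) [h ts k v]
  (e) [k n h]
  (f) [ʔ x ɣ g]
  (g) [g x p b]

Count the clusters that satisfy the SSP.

0

(a) [ŋ ʔ ʀ k]: profile 4-1-5-1 — violates.
(b) [k r f]: profile 1-5-3 — violates.
(c) [m h q n]: profile 4-3-1-4 — violates.
(d) [h ts k v]: profile 3-2-1-3 — violates.
(e) [k n h]: profile 1-4-3 — violates.
(f) [ʔ x ɣ g]: profile 1-3-3-1 — violates.
(g) [g x p b]: profile 1-3-1-1 — violates.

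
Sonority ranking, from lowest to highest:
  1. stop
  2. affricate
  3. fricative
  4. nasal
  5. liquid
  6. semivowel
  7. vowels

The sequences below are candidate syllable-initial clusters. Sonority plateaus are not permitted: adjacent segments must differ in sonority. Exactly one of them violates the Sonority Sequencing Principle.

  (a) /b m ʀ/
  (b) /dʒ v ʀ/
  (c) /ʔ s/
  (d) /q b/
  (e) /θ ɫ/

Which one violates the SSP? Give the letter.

d

(a) 1-4-5 → obeys
(b) 2-3-5 → obeys
(c) 1-3 → obeys
(d) 1-1 → violates
(e) 3-5 → obeys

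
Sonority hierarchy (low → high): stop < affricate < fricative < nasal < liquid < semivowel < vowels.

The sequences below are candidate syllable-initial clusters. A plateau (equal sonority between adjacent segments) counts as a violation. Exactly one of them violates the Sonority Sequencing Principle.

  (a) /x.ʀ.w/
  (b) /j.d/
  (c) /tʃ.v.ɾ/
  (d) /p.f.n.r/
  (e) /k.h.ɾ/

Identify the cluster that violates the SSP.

(a) /x.ʀ.w/: profile 3-5-6 — obeys.
(b) /j.d/: profile 6-1 — violates.
(c) /tʃ.v.ɾ/: profile 2-3-5 — obeys.
(d) /p.f.n.r/: profile 1-3-4-5 — obeys.
(e) /k.h.ɾ/: profile 1-3-5 — obeys.

b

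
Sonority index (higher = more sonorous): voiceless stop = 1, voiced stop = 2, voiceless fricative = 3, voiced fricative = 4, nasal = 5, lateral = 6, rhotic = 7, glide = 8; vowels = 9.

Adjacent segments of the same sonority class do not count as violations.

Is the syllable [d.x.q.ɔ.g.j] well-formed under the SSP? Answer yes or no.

Onset: /d/ is a voiced stop (sonority 2), /x/ is a voiceless fricative (sonority 3), /q/ is a voiceless stop (sonority 1); then the nucleus /ɔ/ (sonority 9).
Onset profile 2-3-1-9 — does not rise throughout.
Coda: /g/ is a voiced stop (sonority 2), /j/ is a glide (sonority 8).
Coda profile 9-2-8 — does not fall throughout.

no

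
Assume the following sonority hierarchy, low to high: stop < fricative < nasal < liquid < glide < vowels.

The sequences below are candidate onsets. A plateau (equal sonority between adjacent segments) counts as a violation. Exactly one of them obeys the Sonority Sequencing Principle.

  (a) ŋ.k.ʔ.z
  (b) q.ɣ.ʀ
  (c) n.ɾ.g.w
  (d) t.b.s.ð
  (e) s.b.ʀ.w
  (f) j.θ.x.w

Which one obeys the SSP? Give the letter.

(a) sonority 3-1-1-2: ill-formed.
(b) sonority 1-2-4: well-formed.
(c) sonority 3-4-1-5: ill-formed.
(d) sonority 1-1-2-2: ill-formed.
(e) sonority 2-1-4-5: ill-formed.
(f) sonority 5-2-2-5: ill-formed.

b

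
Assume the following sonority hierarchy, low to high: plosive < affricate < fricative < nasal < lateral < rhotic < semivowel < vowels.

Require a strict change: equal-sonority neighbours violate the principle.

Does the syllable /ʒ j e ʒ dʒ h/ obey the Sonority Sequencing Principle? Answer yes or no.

no

Onset: /ʒ/ is a fricative (sonority 3), /j/ is a semivowel (sonority 7); then the nucleus /e/ (sonority 8).
Onset profile 3-7-8 — rises to the nucleus.
Coda: /ʒ/ is a fricative (sonority 3), /dʒ/ is an affricate (sonority 2), /h/ is a fricative (sonority 3).
Coda profile 8-3-2-3 — does not strictly fall throughout.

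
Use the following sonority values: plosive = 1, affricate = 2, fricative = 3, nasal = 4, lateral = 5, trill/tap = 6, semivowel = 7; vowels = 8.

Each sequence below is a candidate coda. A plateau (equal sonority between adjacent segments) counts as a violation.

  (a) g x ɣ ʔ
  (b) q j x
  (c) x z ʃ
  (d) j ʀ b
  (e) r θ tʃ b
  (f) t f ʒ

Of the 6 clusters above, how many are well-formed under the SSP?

(a) g x ɣ ʔ: profile 1-3-3-1 — violates.
(b) q j x: profile 1-7-3 — violates.
(c) x z ʃ: profile 3-3-3 — violates.
(d) j ʀ b: profile 7-6-1 — obeys.
(e) r θ tʃ b: profile 6-3-2-1 — obeys.
(f) t f ʒ: profile 1-3-3 — violates.

2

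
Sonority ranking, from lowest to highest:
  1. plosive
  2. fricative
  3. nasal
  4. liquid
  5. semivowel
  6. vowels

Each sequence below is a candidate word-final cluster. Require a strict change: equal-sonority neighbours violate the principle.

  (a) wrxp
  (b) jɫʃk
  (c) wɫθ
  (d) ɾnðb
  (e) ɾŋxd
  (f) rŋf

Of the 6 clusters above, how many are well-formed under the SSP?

6

(a) 5-4-2-1 → obeys
(b) 5-4-2-1 → obeys
(c) 5-4-2 → obeys
(d) 4-3-2-1 → obeys
(e) 4-3-2-1 → obeys
(f) 4-3-2 → obeys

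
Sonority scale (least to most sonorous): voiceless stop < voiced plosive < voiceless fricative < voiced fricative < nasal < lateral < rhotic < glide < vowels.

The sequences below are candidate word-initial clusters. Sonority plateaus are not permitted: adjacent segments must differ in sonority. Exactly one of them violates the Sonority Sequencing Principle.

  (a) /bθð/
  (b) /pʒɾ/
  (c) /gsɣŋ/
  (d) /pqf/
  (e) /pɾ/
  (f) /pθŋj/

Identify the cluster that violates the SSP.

(a) sonority 2-3-4: well-formed.
(b) sonority 1-4-7: well-formed.
(c) sonority 2-3-4-5: well-formed.
(d) sonority 1-1-3: ill-formed.
(e) sonority 1-7: well-formed.
(f) sonority 1-3-5-8: well-formed.

d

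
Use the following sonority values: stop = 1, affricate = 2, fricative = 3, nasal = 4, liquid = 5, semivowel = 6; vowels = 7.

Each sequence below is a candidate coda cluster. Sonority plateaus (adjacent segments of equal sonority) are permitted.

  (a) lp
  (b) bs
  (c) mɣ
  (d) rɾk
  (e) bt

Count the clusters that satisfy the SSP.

4

(a) sonority 5-1: well-formed.
(b) sonority 1-3: ill-formed.
(c) sonority 4-3: well-formed.
(d) sonority 5-5-1: well-formed.
(e) sonority 1-1: well-formed.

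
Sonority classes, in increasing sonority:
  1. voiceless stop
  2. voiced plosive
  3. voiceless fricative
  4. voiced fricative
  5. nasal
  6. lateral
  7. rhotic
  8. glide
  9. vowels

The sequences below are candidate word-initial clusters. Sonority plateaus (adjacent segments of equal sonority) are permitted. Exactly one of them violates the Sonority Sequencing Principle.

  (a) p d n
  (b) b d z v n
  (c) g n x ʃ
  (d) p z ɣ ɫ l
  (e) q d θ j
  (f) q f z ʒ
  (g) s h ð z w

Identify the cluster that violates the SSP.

(a) 1-2-5 → obeys
(b) 2-2-4-4-5 → obeys
(c) 2-5-3-3 → violates
(d) 1-4-4-6-6 → obeys
(e) 1-2-3-8 → obeys
(f) 1-3-4-4 → obeys
(g) 3-3-4-4-8 → obeys

c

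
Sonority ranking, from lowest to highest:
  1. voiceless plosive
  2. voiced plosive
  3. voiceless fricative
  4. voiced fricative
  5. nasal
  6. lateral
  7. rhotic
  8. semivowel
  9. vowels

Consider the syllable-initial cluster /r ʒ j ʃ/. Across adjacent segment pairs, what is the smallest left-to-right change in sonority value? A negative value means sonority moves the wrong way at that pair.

/r/ is a rhotic (sonority 7).
/ʒ/ is a voiced fricative (sonority 4).
/j/ is a semivowel (sonority 8).
/ʃ/ is a voiceless fricative (sonority 3).
/r/→/ʒ/: change -3.
/ʒ/→/j/: change +4.
/j/→/ʃ/: change -5.
Minimum = -5.

-5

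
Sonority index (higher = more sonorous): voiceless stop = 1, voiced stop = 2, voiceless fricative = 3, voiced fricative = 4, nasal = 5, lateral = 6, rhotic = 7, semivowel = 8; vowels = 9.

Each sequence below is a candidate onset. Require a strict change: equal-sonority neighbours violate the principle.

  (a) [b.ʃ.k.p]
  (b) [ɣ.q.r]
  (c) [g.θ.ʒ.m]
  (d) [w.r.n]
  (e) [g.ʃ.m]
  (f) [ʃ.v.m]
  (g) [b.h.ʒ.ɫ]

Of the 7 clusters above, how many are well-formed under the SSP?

(a) [b.ʃ.k.p]: profile 2-3-1-1 — violates.
(b) [ɣ.q.r]: profile 4-1-7 — violates.
(c) [g.θ.ʒ.m]: profile 2-3-4-5 — obeys.
(d) [w.r.n]: profile 8-7-5 — violates.
(e) [g.ʃ.m]: profile 2-3-5 — obeys.
(f) [ʃ.v.m]: profile 3-4-5 — obeys.
(g) [b.h.ʒ.ɫ]: profile 2-3-4-6 — obeys.

4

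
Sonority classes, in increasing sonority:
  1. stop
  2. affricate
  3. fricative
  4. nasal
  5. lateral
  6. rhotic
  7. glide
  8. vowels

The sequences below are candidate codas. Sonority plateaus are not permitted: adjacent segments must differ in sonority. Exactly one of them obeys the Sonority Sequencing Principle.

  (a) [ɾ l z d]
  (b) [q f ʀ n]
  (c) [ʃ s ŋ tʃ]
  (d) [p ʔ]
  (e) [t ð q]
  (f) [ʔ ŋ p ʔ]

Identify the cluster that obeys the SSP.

(a) [ɾ l z d]: profile 6-5-3-1 — obeys.
(b) [q f ʀ n]: profile 1-3-6-4 — violates.
(c) [ʃ s ŋ tʃ]: profile 3-3-4-2 — violates.
(d) [p ʔ]: profile 1-1 — violates.
(e) [t ð q]: profile 1-3-1 — violates.
(f) [ʔ ŋ p ʔ]: profile 1-4-1-1 — violates.

a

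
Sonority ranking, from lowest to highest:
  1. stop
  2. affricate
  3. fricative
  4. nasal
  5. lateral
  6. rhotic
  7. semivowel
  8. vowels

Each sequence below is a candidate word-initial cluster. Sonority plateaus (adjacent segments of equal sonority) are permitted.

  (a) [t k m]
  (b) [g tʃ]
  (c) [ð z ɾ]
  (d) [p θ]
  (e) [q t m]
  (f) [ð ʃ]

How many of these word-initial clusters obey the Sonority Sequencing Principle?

(a) [t k m]: profile 1-1-4 — obeys.
(b) [g tʃ]: profile 1-2 — obeys.
(c) [ð z ɾ]: profile 3-3-6 — obeys.
(d) [p θ]: profile 1-3 — obeys.
(e) [q t m]: profile 1-1-4 — obeys.
(f) [ð ʃ]: profile 3-3 — obeys.

6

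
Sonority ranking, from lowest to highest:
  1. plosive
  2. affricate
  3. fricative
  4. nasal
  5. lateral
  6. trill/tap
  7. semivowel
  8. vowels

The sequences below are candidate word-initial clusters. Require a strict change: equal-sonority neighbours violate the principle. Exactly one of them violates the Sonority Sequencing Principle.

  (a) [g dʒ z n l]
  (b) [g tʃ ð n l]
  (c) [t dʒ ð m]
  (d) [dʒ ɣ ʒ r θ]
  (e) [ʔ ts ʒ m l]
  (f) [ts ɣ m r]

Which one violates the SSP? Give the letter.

(a) sonority 1-2-3-4-5: well-formed.
(b) sonority 1-2-3-4-5: well-formed.
(c) sonority 1-2-3-4: well-formed.
(d) sonority 2-3-3-6-3: ill-formed.
(e) sonority 1-2-3-4-5: well-formed.
(f) sonority 2-3-4-6: well-formed.

d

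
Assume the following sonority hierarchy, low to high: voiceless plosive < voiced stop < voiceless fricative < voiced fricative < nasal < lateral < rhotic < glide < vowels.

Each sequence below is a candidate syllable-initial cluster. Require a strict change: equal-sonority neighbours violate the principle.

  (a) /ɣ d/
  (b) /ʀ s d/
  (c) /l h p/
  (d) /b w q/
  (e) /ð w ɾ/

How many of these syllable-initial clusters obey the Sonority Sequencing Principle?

0

(a) sonority 4-2: ill-formed.
(b) sonority 7-3-2: ill-formed.
(c) sonority 6-3-1: ill-formed.
(d) sonority 2-8-1: ill-formed.
(e) sonority 4-8-7: ill-formed.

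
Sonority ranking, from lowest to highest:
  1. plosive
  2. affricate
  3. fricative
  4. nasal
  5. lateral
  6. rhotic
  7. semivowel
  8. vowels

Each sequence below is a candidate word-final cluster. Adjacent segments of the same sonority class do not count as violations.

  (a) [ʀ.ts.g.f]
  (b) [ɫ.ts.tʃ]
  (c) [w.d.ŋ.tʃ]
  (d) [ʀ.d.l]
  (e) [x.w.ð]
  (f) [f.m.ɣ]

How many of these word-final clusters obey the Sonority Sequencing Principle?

(a) sonority 6-2-1-3: ill-formed.
(b) sonority 5-2-2: well-formed.
(c) sonority 7-1-4-2: ill-formed.
(d) sonority 6-1-5: ill-formed.
(e) sonority 3-7-3: ill-formed.
(f) sonority 3-4-3: ill-formed.

1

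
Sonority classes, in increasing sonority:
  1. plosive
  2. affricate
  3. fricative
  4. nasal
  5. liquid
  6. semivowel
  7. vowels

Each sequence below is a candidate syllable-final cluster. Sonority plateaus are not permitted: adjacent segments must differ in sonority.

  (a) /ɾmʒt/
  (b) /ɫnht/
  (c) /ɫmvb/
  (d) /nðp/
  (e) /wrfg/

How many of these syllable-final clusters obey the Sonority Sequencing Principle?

5

(a) 5-4-3-1 → obeys
(b) 5-4-3-1 → obeys
(c) 5-4-3-1 → obeys
(d) 4-3-1 → obeys
(e) 6-5-3-1 → obeys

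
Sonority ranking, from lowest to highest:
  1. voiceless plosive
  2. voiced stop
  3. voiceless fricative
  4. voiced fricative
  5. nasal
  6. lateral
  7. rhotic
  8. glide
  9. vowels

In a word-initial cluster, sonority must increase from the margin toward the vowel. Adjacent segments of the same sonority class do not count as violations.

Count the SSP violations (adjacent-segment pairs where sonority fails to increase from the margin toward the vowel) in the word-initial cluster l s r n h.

/l/ is a lateral (sonority 6).
/s/ is a voiceless fricative (sonority 3).
/r/ is a rhotic (sonority 7).
/n/ is a nasal (sonority 5).
/h/ is a voiceless fricative (sonority 3).
/l/→/s/: 6→3 (does not rise) — violation.
/s/→/r/: 3→7 (rises) — ok.
/r/→/n/: 7→5 (does not rise) — violation.
/n/→/h/: 5→3 (does not rise) — violation.

3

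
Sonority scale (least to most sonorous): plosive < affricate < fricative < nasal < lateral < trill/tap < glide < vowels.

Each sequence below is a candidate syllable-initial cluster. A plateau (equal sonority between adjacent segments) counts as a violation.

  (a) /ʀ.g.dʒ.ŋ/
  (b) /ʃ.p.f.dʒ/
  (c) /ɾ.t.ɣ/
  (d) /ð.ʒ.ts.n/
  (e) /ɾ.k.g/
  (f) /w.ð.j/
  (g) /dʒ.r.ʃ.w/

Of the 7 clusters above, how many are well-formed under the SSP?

(a) sonority 6-1-2-4: ill-formed.
(b) sonority 3-1-3-2: ill-formed.
(c) sonority 6-1-3: ill-formed.
(d) sonority 3-3-2-4: ill-formed.
(e) sonority 6-1-1: ill-formed.
(f) sonority 7-3-7: ill-formed.
(g) sonority 2-6-3-7: ill-formed.

0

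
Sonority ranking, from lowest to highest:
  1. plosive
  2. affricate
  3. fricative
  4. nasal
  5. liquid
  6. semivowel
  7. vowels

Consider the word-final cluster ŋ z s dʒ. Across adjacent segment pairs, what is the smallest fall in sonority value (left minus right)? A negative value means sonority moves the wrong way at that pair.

0

/ŋ/ is a nasal (sonority 4).
/z/ is a fricative (sonority 3).
/s/ is a fricative (sonority 3).
/dʒ/ is an affricate (sonority 2).
/ŋ/→/z/: change +1.
/z/→/s/: change +0.
/s/→/dʒ/: change +1.
Minimum = 0.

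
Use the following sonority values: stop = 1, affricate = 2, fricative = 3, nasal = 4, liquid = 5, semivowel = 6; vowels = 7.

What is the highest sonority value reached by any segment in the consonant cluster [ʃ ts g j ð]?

6

/ʃ/ — fricative, sonority 3.
/ts/ — affricate, sonority 2.
/g/ — stop, sonority 1.
/j/ — semivowel, sonority 6.
/ð/ — fricative, sonority 3.
The maximum is 6.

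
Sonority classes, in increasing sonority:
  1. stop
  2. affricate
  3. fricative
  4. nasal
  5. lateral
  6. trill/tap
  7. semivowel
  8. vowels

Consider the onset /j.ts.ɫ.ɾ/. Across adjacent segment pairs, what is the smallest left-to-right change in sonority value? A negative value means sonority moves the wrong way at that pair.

/j/: semivowel = 7.
/ts/: affricate = 2.
/ɫ/: lateral = 5.
/ɾ/: trill/tap = 6.
/j/→/ts/: change -5.
/ts/→/ɫ/: change +3.
/ɫ/→/ɾ/: change +1.
Minimum = -5.

-5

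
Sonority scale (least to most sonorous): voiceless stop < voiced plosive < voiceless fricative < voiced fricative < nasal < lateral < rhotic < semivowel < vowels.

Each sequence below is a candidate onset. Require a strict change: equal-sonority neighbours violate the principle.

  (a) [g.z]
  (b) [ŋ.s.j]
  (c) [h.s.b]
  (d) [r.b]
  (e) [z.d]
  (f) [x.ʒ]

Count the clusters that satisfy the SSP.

2

(a) [g.z]: profile 2-4 — obeys.
(b) [ŋ.s.j]: profile 5-3-8 — violates.
(c) [h.s.b]: profile 3-3-2 — violates.
(d) [r.b]: profile 7-2 — violates.
(e) [z.d]: profile 4-2 — violates.
(f) [x.ʒ]: profile 3-4 — obeys.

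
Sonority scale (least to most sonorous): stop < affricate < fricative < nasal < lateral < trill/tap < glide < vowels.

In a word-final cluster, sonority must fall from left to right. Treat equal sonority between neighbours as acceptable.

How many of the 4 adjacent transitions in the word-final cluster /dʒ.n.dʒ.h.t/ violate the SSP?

/dʒ/ is an affricate (sonority 2).
/n/ is a nasal (sonority 4).
/dʒ/ is an affricate (sonority 2).
/h/ is a fricative (sonority 3).
/t/ is a stop (sonority 1).
/dʒ/→/n/: 2→4 (does not fall) — violation.
/n/→/dʒ/: 4→2 (falls) — ok.
/dʒ/→/h/: 2→3 (does not fall) — violation.
/h/→/t/: 3→1 (falls) — ok.

2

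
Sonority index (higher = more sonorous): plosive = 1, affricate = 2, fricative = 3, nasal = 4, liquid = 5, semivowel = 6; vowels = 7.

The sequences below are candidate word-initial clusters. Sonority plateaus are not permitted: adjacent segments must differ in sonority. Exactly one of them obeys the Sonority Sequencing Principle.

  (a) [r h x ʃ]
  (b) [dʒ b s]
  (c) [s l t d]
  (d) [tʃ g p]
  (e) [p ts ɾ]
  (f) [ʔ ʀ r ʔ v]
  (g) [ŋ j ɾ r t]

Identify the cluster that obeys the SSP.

(a) 5-3-3-3 → violates
(b) 2-1-3 → violates
(c) 3-5-1-1 → violates
(d) 2-1-1 → violates
(e) 1-2-5 → obeys
(f) 1-5-5-1-3 → violates
(g) 4-6-5-5-1 → violates

e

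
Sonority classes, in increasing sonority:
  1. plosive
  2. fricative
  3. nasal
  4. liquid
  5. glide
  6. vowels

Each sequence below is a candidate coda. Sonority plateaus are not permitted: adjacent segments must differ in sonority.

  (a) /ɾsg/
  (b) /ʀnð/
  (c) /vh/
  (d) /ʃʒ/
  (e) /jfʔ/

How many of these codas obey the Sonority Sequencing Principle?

3

(a) sonority 4-2-1: well-formed.
(b) sonority 4-3-2: well-formed.
(c) sonority 2-2: ill-formed.
(d) sonority 2-2: ill-formed.
(e) sonority 5-2-1: well-formed.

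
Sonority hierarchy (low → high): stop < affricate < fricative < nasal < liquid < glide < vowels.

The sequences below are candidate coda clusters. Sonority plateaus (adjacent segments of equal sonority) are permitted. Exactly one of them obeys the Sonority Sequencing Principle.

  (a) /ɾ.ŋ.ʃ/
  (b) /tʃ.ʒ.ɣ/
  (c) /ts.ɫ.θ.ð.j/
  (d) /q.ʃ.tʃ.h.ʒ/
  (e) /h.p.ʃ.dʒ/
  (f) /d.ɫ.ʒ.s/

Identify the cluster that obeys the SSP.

(a) /ɾ.ŋ.ʃ/: profile 5-4-3 — obeys.
(b) /tʃ.ʒ.ɣ/: profile 2-3-3 — violates.
(c) /ts.ɫ.θ.ð.j/: profile 2-5-3-3-6 — violates.
(d) /q.ʃ.tʃ.h.ʒ/: profile 1-3-2-3-3 — violates.
(e) /h.p.ʃ.dʒ/: profile 3-1-3-2 — violates.
(f) /d.ɫ.ʒ.s/: profile 1-5-3-3 — violates.

a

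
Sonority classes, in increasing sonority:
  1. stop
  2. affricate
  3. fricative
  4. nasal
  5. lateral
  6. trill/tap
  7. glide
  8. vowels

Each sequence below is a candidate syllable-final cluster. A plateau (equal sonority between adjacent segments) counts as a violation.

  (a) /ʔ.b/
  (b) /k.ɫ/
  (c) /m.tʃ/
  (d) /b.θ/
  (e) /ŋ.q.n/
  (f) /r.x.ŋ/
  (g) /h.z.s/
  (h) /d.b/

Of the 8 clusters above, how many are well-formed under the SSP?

(a) 1-1 → violates
(b) 1-5 → violates
(c) 4-2 → obeys
(d) 1-3 → violates
(e) 4-1-4 → violates
(f) 6-3-4 → violates
(g) 3-3-3 → violates
(h) 1-1 → violates

1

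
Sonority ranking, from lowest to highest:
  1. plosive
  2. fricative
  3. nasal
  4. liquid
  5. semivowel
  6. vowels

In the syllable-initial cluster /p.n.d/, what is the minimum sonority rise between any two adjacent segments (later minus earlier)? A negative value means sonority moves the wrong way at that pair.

/p/ — plosive, sonority 1.
/n/ — nasal, sonority 3.
/d/ — plosive, sonority 1.
/p/→/n/: change +2.
/n/→/d/: change -2.
Minimum = -2.

-2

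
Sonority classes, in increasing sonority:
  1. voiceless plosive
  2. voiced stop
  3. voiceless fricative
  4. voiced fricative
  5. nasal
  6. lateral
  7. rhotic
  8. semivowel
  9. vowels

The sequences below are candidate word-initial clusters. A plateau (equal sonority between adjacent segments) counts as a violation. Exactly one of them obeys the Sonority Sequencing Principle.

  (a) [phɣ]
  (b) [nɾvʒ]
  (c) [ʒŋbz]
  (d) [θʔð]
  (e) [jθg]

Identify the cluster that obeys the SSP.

(a) [phɣ]: profile 1-3-4 — obeys.
(b) [nɾvʒ]: profile 5-7-4-4 — violates.
(c) [ʒŋbz]: profile 4-5-2-4 — violates.
(d) [θʔð]: profile 3-1-4 — violates.
(e) [jθg]: profile 8-3-2 — violates.

a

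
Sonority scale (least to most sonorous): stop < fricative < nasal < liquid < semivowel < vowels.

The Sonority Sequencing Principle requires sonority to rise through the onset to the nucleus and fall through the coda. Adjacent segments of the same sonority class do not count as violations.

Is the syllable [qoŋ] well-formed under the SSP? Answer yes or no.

yes

Onset: /q/ is a stop (sonority 1); then the nucleus /o/ (sonority 6).
Onset profile 1-6 — rises to the nucleus.
Coda: /ŋ/ is a nasal (sonority 3).
Coda profile 6-3 — falls from the nucleus.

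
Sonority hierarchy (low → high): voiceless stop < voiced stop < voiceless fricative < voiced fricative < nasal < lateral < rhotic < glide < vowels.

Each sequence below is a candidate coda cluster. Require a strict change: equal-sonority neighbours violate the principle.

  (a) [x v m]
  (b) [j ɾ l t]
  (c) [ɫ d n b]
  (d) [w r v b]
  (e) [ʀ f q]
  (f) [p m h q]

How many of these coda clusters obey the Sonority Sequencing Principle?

(a) [x v m]: profile 3-4-5 — violates.
(b) [j ɾ l t]: profile 8-7-6-1 — obeys.
(c) [ɫ d n b]: profile 6-2-5-2 — violates.
(d) [w r v b]: profile 8-7-4-2 — obeys.
(e) [ʀ f q]: profile 7-3-1 — obeys.
(f) [p m h q]: profile 1-5-3-1 — violates.

3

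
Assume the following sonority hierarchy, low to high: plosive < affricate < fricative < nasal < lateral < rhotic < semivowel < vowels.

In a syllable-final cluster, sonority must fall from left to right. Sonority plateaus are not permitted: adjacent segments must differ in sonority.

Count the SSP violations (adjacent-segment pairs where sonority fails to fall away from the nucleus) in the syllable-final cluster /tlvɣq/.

/t/ — plosive, sonority 1.
/l/ — lateral, sonority 5.
/v/ — fricative, sonority 3.
/ɣ/ — fricative, sonority 3.
/q/ — plosive, sonority 1.
/t/→/l/: 1→5 (does not fall) — violation.
/l/→/v/: 5→3 (falls) — ok.
/v/→/ɣ/: 3→3 (plateau) — violation.
/ɣ/→/q/: 3→1 (falls) — ok.

2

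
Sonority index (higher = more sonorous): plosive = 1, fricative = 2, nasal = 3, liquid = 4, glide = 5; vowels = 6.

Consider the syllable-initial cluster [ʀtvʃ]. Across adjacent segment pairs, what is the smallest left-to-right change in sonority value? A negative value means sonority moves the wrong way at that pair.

-3

/ʀ/ is a liquid (sonority 4).
/t/ is a plosive (sonority 1).
/v/ is a fricative (sonority 2).
/ʃ/ is a fricative (sonority 2).
/ʀ/→/t/: change -3.
/t/→/v/: change +1.
/v/→/ʃ/: change +0.
Minimum = -3.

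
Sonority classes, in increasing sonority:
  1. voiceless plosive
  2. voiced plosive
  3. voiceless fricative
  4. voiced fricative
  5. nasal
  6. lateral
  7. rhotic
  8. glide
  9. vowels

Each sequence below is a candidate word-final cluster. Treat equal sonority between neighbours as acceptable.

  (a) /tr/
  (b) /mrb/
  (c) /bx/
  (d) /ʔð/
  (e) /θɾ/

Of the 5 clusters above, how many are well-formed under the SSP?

(a) /tr/: profile 1-7 — violates.
(b) /mrb/: profile 5-7-2 — violates.
(c) /bx/: profile 2-3 — violates.
(d) /ʔð/: profile 1-4 — violates.
(e) /θɾ/: profile 3-7 — violates.

0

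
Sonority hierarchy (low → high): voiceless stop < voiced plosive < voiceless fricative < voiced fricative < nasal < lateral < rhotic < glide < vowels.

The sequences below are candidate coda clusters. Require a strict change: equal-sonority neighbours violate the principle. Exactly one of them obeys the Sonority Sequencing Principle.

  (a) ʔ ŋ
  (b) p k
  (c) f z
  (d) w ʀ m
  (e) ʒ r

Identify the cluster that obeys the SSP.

d

(a) 1-5 → violates
(b) 1-1 → violates
(c) 3-4 → violates
(d) 8-7-5 → obeys
(e) 4-7 → violates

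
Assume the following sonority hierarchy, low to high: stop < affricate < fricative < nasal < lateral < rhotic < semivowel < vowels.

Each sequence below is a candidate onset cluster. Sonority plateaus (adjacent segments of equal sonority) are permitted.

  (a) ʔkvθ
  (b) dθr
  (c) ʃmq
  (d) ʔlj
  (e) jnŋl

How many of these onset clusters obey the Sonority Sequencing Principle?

3

(a) ʔkvθ: profile 1-1-3-3 — obeys.
(b) dθr: profile 1-3-6 — obeys.
(c) ʃmq: profile 3-4-1 — violates.
(d) ʔlj: profile 1-5-7 — obeys.
(e) jnŋl: profile 7-4-4-5 — violates.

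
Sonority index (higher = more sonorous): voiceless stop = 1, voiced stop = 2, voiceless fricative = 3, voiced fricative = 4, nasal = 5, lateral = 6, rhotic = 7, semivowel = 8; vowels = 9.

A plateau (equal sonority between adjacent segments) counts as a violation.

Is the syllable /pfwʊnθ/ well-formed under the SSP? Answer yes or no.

yes

Onset: /p/ is a voiceless stop (sonority 1), /f/ is a voiceless fricative (sonority 3), /w/ is a semivowel (sonority 8); then the nucleus /ʊ/ (sonority 9).
Onset profile 1-3-8-9 — rises to the nucleus.
Coda: /n/ is a nasal (sonority 5), /θ/ is a voiceless fricative (sonority 3).
Coda profile 9-5-3 — falls from the nucleus.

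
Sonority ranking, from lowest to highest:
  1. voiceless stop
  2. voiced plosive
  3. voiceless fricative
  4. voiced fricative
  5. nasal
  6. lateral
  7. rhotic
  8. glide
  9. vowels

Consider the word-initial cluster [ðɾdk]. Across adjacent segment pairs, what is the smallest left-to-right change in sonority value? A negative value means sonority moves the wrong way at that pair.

/ð/ — voiced fricative, sonority 4.
/ɾ/ — rhotic, sonority 7.
/d/ — voiced plosive, sonority 2.
/k/ — voiceless stop, sonority 1.
/ð/→/ɾ/: change +3.
/ɾ/→/d/: change -5.
/d/→/k/: change -1.
Minimum = -5.

-5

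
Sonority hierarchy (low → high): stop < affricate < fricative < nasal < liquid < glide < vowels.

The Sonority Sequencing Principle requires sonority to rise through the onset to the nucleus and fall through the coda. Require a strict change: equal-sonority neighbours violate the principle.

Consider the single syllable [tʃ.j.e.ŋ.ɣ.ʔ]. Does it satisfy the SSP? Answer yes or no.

yes

Onset: /tʃ/ is an affricate (sonority 2), /j/ is a glide (sonority 6); then the nucleus /e/ (sonority 7).
Onset profile 2-6-7 — rises to the nucleus.
Coda: /ŋ/ is a nasal (sonority 4), /ɣ/ is a fricative (sonority 3), /ʔ/ is a stop (sonority 1).
Coda profile 7-4-3-1 — falls from the nucleus.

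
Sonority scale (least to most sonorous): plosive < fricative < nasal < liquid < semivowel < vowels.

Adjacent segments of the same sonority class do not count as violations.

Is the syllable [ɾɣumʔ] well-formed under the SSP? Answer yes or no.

no

Onset: /ɾ/ is a liquid (sonority 4), /ɣ/ is a fricative (sonority 2); then the nucleus /u/ (sonority 6).
Onset profile 4-2-6 — does not rise throughout.
Coda: /m/ is a nasal (sonority 3), /ʔ/ is a plosive (sonority 1).
Coda profile 6-3-1 — falls from the nucleus.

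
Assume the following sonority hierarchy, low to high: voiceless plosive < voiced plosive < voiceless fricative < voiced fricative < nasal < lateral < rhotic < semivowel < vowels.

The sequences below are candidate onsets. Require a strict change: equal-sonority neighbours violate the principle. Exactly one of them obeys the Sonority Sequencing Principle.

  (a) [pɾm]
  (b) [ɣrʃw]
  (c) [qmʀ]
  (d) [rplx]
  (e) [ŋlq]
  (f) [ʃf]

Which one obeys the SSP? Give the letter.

c

(a) sonority 1-7-5: ill-formed.
(b) sonority 4-7-3-8: ill-formed.
(c) sonority 1-5-7: well-formed.
(d) sonority 7-1-6-3: ill-formed.
(e) sonority 5-6-1: ill-formed.
(f) sonority 3-3: ill-formed.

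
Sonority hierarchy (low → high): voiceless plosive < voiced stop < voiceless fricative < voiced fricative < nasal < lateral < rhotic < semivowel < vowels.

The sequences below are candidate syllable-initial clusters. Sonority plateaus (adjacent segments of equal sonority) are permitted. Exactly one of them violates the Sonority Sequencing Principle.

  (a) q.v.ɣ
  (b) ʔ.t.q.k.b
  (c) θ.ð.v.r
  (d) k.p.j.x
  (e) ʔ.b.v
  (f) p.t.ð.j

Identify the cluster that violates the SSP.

(a) 1-4-4 → obeys
(b) 1-1-1-1-2 → obeys
(c) 3-4-4-7 → obeys
(d) 1-1-8-3 → violates
(e) 1-2-4 → obeys
(f) 1-1-4-8 → obeys

d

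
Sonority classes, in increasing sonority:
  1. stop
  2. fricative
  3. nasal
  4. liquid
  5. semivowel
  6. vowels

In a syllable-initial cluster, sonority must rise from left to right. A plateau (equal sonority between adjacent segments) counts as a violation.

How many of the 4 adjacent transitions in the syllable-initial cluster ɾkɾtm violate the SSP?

/ɾ/ is a liquid (sonority 4).
/k/ is a stop (sonority 1).
/ɾ/ is a liquid (sonority 4).
/t/ is a stop (sonority 1).
/m/ is a nasal (sonority 3).
/ɾ/→/k/: 4→1 (does not rise) — violation.
/k/→/ɾ/: 1→4 (rises) — ok.
/ɾ/→/t/: 4→1 (does not rise) — violation.
/t/→/m/: 1→3 (rises) — ok.

2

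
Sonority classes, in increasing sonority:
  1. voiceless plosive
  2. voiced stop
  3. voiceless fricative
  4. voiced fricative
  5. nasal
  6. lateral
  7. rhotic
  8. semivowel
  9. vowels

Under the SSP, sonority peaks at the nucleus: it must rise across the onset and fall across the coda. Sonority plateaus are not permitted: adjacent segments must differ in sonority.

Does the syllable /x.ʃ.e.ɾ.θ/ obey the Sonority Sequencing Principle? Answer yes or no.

Onset: /x/ is a voiceless fricative (sonority 3), /ʃ/ is a voiceless fricative (sonority 3); then the nucleus /e/ (sonority 9).
Onset profile 3-3-9 — does not strictly rise throughout.
Coda: /ɾ/ is a rhotic (sonority 7), /θ/ is a voiceless fricative (sonority 3).
Coda profile 9-7-3 — falls from the nucleus.

no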